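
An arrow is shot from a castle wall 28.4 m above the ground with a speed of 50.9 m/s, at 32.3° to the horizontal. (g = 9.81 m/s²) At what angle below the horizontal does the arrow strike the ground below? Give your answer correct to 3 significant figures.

v_x = 50.9 cos 32.3° = 43.02 m/s.
At impact |v_y| = √(v_y0² + 2 g h) = √(27.20² + 2×9.81×28.4) = 36.01 m/s.
Angle below horizontal = arctan(|v_y| / v_x) = arctan(36.01 / 43.02) = 39.9°.

39.9°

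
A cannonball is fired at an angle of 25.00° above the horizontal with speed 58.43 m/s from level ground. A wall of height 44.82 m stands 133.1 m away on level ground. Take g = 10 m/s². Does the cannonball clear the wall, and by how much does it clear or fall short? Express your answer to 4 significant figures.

v_x = 58.43 cos 25.00° = 52.956 m/s; v_y0 = 58.43 sin 25.00° = 24.694 m/s.
Time to reach the wall: t = 133.1 / 52.956 = 2.5134 s.
Height at that point: y = 24.694×2.5134 − 5.000×2.5134² = 30.480 m.
That is 44.82 − 30.480 = 14.34 m below the top of the wall, so the cannonball does not clear it.

No — it falls 14.34 m short of clearing the wall.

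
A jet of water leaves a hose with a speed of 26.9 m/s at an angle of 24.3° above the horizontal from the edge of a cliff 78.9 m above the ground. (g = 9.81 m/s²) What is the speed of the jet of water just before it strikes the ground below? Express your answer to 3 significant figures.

47.7 m/s

v_x = 26.9 cos 24.3° = 24.52 m/s is unchanged throughout.
For the vertical component, v_y² = v_y0² + 2 g h = (11.07)² + 2×9.81×78.9 = 1671, so |v_y| = 40.88 m/s.
Impact speed = √(v_x² + v_y²) = √(601.2 + 1671) = 47.7 m/s.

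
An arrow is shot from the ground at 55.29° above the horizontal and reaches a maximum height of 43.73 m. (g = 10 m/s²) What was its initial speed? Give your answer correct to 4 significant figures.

35.98 m/s

At maximum height v_y = 0, so (v₀ sin θ)² = 2 g H.
v₀ sin 55.29° = √(2 × 10 × 43.73) = 29.574 m/s.
v₀ = 29.574 / sin 55.29° = 29.574 / 0.8220 = 35.98 m/s.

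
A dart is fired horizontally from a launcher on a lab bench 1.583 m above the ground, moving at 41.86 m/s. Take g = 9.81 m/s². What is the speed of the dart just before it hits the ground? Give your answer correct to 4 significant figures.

Fall time: t = √(2 × 1.583 / 9.81) = 0.56809 s.
At impact: v_x = 41.86 m/s (unchanged), v_y = g t = 9.81 × 0.56809 = 5.5730 m/s.
Speed = √(v_x² + v_y²) = √(1752.3 + 31.058) = 42.23 m/s.

42.23 m/s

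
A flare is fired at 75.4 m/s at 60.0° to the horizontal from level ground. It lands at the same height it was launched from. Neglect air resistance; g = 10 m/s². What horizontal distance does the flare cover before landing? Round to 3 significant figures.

Components: v_x = 75.4 cos 60.0° = 37.70 m/s, v_y = 75.4 sin 60.0° = 65.30 m/s.
Time of flight (same landing height): t = 2 v_y / g = 2 × 65.30 / 10 = 13.06 s.
Range: R = v_x · t = 37.70 × 13.06 = 492 m.

492 m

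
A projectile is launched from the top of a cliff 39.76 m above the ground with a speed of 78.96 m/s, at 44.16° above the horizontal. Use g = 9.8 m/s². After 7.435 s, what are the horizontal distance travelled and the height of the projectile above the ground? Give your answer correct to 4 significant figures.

v_x = 78.96 cos 44.16° = 56.646 m/s; v_y0 = 78.96 sin 44.16° = 55.009 m/s.
x = v_x t = 56.646 × 7.435 = 421.2 m.
y = 39.76 + v_y0 t − ½ g t² = 177.9 m.

x = 421.2 m, y = 177.9 m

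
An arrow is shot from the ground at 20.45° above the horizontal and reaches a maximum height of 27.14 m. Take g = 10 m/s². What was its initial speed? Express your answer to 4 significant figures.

At maximum height v_y = 0, so (v₀ sin θ)² = 2 g H.
v₀ sin 20.45° = √(2 × 10 × 27.14) = 23.298 m/s.
v₀ = 23.298 / sin 20.45° = 23.298 / 0.3494 = 66.68 m/s.

66.68 m/s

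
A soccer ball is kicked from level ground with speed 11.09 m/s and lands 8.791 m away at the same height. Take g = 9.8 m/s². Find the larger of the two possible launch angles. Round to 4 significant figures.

Level-ground range: R = v₀² sin(2θ)/g ⇒ sin 2θ = R g / v₀² = 8.791×9.8/11.09² = 0.7005.
2θ = arcsin(0.7005) = 44.467° or 180° − 44.467° = 135.533°.
So θ = 22.23° or θ = 67.77°.

67.77°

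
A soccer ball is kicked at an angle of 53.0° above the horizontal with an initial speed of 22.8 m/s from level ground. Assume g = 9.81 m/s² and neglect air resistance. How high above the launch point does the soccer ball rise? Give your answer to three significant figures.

16.9 m

Vertical component of launch velocity: v_y = 22.8 sin 53.0° = 18.21 m/s.
At the highest point the vertical velocity is zero, so v_y² = 2 g h_max.
h_max = (18.21)² / (2 × 9.81) = 331.6 / 19.62 = 16.9 m.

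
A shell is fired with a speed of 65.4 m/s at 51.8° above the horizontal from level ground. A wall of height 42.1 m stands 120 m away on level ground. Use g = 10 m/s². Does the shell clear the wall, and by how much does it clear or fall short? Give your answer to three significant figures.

Yes — it clears the wall by 66.4 m.

v_x = 65.4 cos 51.8° = 40.44 m/s; v_y0 = 65.4 sin 51.8° = 51.40 m/s.
Time to reach the wall: t = 120 / 40.44 = 2.967 s.
Height at that point: y = 51.40×2.967 − 5.000×2.967² = 108.5 m.
That is 108.5 − 42.1 = 66.4 m above the top of the wall, so the shell clears it.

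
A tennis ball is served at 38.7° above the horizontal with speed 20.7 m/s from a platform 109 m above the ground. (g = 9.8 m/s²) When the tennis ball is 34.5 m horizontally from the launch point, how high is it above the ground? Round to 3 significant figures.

114 m

v_x = 20.7 cos 38.7° = 16.15 m/s, v_y0 = 20.7 sin 38.7° = 12.94 m/s.
Time to reach x = 34.5 m: t = x / v_x = 34.5 / 16.15 = 2.136 s.
y = 109 + v_y0 t − ½ g t² = 109 + 12.94×2.136 − 4.900×2.136² = 114 m.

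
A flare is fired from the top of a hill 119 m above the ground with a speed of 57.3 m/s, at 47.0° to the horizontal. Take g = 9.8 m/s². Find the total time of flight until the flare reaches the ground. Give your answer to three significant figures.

Vertical component: v_y = 57.3 sin 47.0° = 41.91 m/s.
Taking up as positive with launch at y = 119 m, landing at y = 0: 0 = 119 + 41.91 t − ½(9.8) t².
Solving 4.900 t² − 41.91 t − 119 = 0 gives t = [41.91 + √(41.91² + 4·4.900·119)] / 9.800 = 10.8 s.

10.8 s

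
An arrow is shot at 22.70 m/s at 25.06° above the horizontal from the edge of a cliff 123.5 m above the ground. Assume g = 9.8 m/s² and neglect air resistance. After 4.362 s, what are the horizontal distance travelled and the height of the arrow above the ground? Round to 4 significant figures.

x = 89.70 m, y = 72.21 m

v_x = 22.70 cos 25.06° = 20.563 m/s; v_y0 = 22.70 sin 25.06° = 9.6150 m/s.
x = v_x t = 20.563 × 4.362 = 89.70 m.
y = 123.5 + v_y0 t − ½ g t² = 72.21 m.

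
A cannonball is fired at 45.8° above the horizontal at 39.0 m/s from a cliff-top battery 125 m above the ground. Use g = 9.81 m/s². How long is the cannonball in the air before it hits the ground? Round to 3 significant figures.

8.65 s

Vertical component: v_y = 39.0 sin 45.8° = 27.96 m/s.
Taking up as positive with launch at y = 125 m, landing at y = 0: 0 = 125 + 27.96 t − ½(9.81) t².
Solving 4.905 t² − 27.96 t − 125 = 0 gives t = [27.96 + √(27.96² + 4·4.905·125)] / 9.810 = 8.65 s.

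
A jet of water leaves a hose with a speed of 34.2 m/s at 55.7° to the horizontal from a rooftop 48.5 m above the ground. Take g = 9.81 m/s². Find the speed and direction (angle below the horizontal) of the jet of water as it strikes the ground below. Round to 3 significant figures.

46.1 m/s at 65.3° below the horizontal

v_x = 34.2 cos 55.7° = 19.27 m/s (constant).
|v_y| at impact = √((28.25)² + 2×9.81×48.5) = 41.83 m/s.
Speed = √(19.27² + 41.83²) = 46.1 m/s; angle = arctan(41.83/19.27) = 65.3° below horizontal.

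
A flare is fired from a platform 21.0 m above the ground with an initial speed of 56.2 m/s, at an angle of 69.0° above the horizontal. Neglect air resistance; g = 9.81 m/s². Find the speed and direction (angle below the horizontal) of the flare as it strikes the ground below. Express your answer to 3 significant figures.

59.8 m/s at 70.3° below the horizontal

v_x = 56.2 cos 69.0° = 20.14 m/s (constant).
|v_y| at impact = √((52.47)² + 2×9.81×21.0) = 56.26 m/s.
Speed = √(20.14² + 56.26²) = 59.8 m/s; angle = arctan(56.26/20.14) = 70.3° below horizontal.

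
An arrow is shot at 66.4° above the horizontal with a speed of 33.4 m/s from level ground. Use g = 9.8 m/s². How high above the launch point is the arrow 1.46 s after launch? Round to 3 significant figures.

v_y0 = 33.4 sin 66.4° = 30.61 m/s.
y(t) = v_y0 t − ½ g t² = 30.61×1.46 − 4.900×1.46² = 34.2 m.

34.2 m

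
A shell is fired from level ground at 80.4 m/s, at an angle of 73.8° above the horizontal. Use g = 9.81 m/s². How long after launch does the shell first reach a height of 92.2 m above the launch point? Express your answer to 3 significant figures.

1.30 s

v_y0 = 80.4 sin 73.8° = 77.21 m/s.
Set y = v_y0 t − ½ g t² = 92.2: 4.905 t² − 77.21 t + 92.2 = 0.
t = [77.21 ± √(5961 − 1809)] / 9.81 = (77.21 ± 64.44) / 9.81, giving t = 1.30 s or t = 14.4 s.
The shell is on the way up at the first time, so t = 1.30 s.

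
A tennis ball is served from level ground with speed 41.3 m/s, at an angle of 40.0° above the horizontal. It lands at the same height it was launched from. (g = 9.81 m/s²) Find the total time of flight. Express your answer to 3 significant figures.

Vertical component: v_y = 41.3 sin 40.0° = 26.55 m/s.
For a projectile landing at launch height, time of flight is t = 2 v_y / g = 2 × 26.55 / 9.81 = 5.41 s.

5.41 s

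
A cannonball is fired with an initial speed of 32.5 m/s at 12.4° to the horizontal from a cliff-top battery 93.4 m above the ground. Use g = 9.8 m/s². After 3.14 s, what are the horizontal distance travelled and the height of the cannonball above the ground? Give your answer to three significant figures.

x = 99.7 m, y = 67.0 m

v_x = 32.5 cos 12.4° = 31.74 m/s; v_y0 = 32.5 sin 12.4° = 6.979 m/s.
x = v_x t = 31.74 × 3.14 = 99.7 m.
y = 93.4 + v_y0 t − ½ g t² = 67.0 m.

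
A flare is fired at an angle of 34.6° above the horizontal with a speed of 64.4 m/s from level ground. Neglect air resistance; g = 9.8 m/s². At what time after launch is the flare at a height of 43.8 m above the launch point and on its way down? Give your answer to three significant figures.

v_y0 = 64.4 sin 34.6° = 36.57 m/s.
Set y = v_y0 t − ½ g t² = 43.8: 4.900 t² − 36.57 t + 43.8 = 0.
t = [36.57 ± √(1337 − 858.5)] / 9.8 = (36.57 ± 21.87) / 9.8, giving t = 1.50 s or t = 5.96 s.
On the way down corresponds to the larger root: t = 5.96 s.

5.96 s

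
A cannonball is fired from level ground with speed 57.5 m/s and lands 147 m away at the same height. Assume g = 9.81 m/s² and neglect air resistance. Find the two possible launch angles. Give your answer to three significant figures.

Level-ground range: R = v₀² sin(2θ)/g ⇒ sin 2θ = R g / v₀² = 147×9.81/57.5² = 0.4362.
2θ = arcsin(0.4362) = 25.86° or 180° − 25.86° = 154.14°.
So θ = 12.9° or θ = 77.1°.

12.9° and 77.1°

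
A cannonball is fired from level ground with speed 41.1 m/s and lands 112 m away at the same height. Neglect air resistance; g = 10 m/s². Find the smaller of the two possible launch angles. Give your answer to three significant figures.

20.8°

Level-ground range: R = v₀² sin(2θ)/g ⇒ sin 2θ = R g / v₀² = 112×10/41.1² = 0.6630.
2θ = arcsin(0.6630) = 41.53° or 180° − 41.53° = 138.47°.
So θ = 20.8° or θ = 69.2°.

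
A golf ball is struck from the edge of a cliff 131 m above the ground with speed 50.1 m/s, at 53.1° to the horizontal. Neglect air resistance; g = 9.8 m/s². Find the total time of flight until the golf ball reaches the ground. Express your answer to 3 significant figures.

10.7 s

Vertical component: v_y = 50.1 sin 53.1° = 40.06 m/s.
Taking up as positive with launch at y = 131 m, landing at y = 0: 0 = 131 + 40.06 t − ½(9.8) t².
Solving 4.900 t² − 40.06 t − 131 = 0 gives t = [40.06 + √(40.06² + 4·4.900·131)] / 9.800 = 10.7 s.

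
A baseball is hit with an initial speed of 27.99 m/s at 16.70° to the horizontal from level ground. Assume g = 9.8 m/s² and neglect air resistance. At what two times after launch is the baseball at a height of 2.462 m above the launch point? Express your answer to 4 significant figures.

0.4070 s and 1.234 s

v_y0 = 27.99 sin 16.70° = 8.0432 m/s.
Set y = v_y0 t − ½ g t² = 2.462: 4.900 t² − 8.0432 t + 2.462 = 0.
t = [8.0432 ± √(64.693 − 48.255)] / 9.8 = (8.0432 ± 4.0544) / 9.8, giving t = 0.4070 s or t = 1.234 s.
So the baseball is at 2.462 m at t = 0.4070 s (rising) and t = 1.234 s (falling).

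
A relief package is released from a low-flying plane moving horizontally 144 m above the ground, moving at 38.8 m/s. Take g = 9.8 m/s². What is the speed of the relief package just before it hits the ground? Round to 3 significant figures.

Fall time: t = √(2 × 144 / 9.8) = 5.421 s.
At impact: v_x = 38.8 m/s (unchanged), v_y = g t = 9.8 × 5.421 = 53.13 m/s.
Speed = √(v_x² + v_y²) = √(1505 + 2823) = 65.8 m/s.

65.8 m/s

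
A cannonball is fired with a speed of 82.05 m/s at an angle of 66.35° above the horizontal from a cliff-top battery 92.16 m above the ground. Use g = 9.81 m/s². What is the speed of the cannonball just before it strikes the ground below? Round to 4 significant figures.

92.41 m/s

v_x = 82.05 cos 66.35° = 32.914 m/s is unchanged throughout.
For the vertical component, v_y² = v_y0² + 2 g h = (75.159)² + 2×9.81×92.16 = 7457.1, so |v_y| = 86.355 m/s.
Impact speed = √(v_x² + v_y²) = √(1083.3 + 7457.1) = 92.41 m/s.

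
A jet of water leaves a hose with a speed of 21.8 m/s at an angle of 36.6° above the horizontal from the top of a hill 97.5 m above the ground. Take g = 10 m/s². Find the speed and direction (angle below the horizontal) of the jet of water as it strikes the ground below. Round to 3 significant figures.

49.2 m/s at 69.2° below the horizontal

v_x = 21.8 cos 36.6° = 17.50 m/s (constant).
|v_y| at impact = √((13.00)² + 2×10×97.5) = 46.03 m/s.
Speed = √(17.50² + 46.03²) = 49.2 m/s; angle = arctan(46.03/17.50) = 69.2° below horizontal.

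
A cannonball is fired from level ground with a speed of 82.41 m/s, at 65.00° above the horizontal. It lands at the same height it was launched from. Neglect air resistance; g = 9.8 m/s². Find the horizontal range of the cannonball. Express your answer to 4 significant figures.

Components: v_x = 82.41 cos 65.00° = 34.828 m/s, v_y = 82.41 sin 65.00° = 74.689 m/s.
Time of flight (same landing height): t = 2 v_y / g = 2 × 74.689 / 9.8 = 15.243 s.
Range: R = v_x · t = 34.828 × 15.243 = 530.9 m.

530.9 m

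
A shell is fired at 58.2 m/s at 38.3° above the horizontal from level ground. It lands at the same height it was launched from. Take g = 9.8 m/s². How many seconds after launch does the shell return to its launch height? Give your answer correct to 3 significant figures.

7.36 s

Vertical component: v_y = 58.2 sin 38.3° = 36.07 m/s.
For a projectile landing at launch height, time of flight is t = 2 v_y / g = 2 × 36.07 / 9.8 = 7.36 s.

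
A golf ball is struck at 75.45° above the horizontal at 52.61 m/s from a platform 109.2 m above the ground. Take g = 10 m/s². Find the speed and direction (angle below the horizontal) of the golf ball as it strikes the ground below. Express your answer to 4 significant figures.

v_x = 52.61 cos 75.45° = 13.217 m/s (constant).
|v_y| at impact = √((50.923)² + 2×10×109.2) = 69.117 m/s.
Speed = √(13.217² + 69.117²) = 70.37 m/s; angle = arctan(69.117/13.217) = 79.17° below horizontal.

70.37 m/s at 79.17° below the horizontal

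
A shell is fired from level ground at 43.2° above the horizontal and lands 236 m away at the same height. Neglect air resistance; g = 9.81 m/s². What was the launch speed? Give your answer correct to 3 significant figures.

48.2 m/s

On level ground, R = v₀² sin(2θ) / g, so v₀ = √(R g / sin 2θ).
sin(2 × 43.2°) = 0.9980.
v₀ = √(236 × 9.81 / 0.9980) = √2320 = 48.2 m/s.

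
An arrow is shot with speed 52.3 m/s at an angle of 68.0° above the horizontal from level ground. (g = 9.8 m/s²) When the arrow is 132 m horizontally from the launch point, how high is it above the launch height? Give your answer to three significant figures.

v_x = 52.3 cos 68.0° = 19.59 m/s, v_y0 = 52.3 sin 68.0° = 48.49 m/s.
Time to reach x = 132 m: t = x / v_x = 132 / 19.59 = 6.738 s.
y = v_y0 t − ½ g t² = 48.49×6.738 − 4.900×6.738² = 104 m.

104 m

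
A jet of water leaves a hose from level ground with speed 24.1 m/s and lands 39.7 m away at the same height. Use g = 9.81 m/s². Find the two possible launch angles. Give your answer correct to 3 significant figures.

Level-ground range: R = v₀² sin(2θ)/g ⇒ sin 2θ = R g / v₀² = 39.7×9.81/24.1² = 0.6705.
2θ = arcsin(0.6705) = 42.11° or 180° − 42.11° = 137.89°.
So θ = 21.1° or θ = 68.9°.

21.1° and 68.9°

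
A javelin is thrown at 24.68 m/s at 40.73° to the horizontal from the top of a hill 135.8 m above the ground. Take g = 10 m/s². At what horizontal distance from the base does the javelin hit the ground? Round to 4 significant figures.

Components: v_x = 24.68 cos 40.73° = 18.702 m/s, v_y = 24.68 sin 40.73° = 16.104 m/s.
Vertical: 0 = 135.8 + 16.104 t − ½(10) t² ⇒ 5.000 t² − 16.104 t − 135.8 = 0.
t = [16.104 + √(259.34 + 2716.0)] / 10.00 = 7.0651 s.
Horizontal: R = v_x · t = 18.702 × 7.0651 = 132.1 m.

132.1 m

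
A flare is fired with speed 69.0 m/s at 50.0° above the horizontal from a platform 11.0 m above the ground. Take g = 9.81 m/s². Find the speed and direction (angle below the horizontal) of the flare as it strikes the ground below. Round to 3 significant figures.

v_x = 69.0 cos 50.0° = 44.35 m/s (constant).
|v_y| at impact = √((52.86)² + 2×9.81×11.0) = 54.86 m/s.
Speed = √(44.35² + 54.86²) = 70.5 m/s; angle = arctan(54.86/44.35) = 51.0° below horizontal.

70.5 m/s at 51.0° below the horizontal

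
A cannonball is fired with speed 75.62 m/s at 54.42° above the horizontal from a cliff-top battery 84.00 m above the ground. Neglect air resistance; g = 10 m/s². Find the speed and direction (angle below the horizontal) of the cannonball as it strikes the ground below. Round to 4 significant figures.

86.01 m/s at 59.23° below the horizontal

v_x = 75.62 cos 54.42° = 43.999 m/s (constant).
|v_y| at impact = √((61.502)² + 2×10×84.00) = 73.909 m/s.
Speed = √(43.999² + 73.909²) = 86.01 m/s; angle = arctan(73.909/43.999) = 59.23° below horizontal.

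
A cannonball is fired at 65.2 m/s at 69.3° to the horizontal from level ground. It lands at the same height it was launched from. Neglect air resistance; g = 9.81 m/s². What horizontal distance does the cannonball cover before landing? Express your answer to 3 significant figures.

For level ground, R = v₀² sin(2θ) / g.
sin(2 × 69.3°) = sin 138.6° = 0.6613.
R = (65.2)² × 0.6613 / 9.81 = 287 m.

287 m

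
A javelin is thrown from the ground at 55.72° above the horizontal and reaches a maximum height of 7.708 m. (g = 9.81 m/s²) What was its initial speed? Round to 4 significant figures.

14.88 m/s

At maximum height v_y = 0, so (v₀ sin θ)² = 2 g H.
v₀ sin 55.72° = √(2 × 9.81 × 7.708) = 12.298 m/s.
v₀ = 12.298 / sin 55.72° = 12.298 / 0.8263 = 14.88 m/s.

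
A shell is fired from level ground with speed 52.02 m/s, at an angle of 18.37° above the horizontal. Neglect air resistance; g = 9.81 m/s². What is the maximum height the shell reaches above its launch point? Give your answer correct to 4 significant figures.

Vertical component of launch velocity: v_y = 52.02 sin 18.37° = 16.394 m/s.
At the highest point the vertical velocity is zero, so v_y² = 2 g h_max.
h_max = (16.394)² / (2 × 9.81) = 268.76 / 19.62 = 13.70 m.

13.70 m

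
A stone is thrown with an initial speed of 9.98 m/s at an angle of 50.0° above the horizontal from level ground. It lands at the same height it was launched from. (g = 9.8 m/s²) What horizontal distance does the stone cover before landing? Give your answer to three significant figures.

Components: v_x = 9.98 cos 50.0° = 6.415 m/s, v_y = 9.98 sin 50.0° = 7.645 m/s.
Time of flight (same landing height): t = 2 v_y / g = 2 × 7.645 / 9.8 = 1.560 s.
Range: R = v_x · t = 6.415 × 1.560 = 10.0 m.

10.0 m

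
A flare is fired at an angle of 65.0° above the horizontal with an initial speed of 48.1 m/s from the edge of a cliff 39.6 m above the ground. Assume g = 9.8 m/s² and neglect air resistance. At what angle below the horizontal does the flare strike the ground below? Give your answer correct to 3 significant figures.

v_x = 48.1 cos 65.0° = 20.33 m/s.
At impact |v_y| = √(v_y0² + 2 g h) = √(43.59² + 2×9.8×39.6) = 51.73 m/s.
Angle below horizontal = arctan(|v_y| / v_x) = arctan(51.73 / 20.33) = 68.5°.

68.5°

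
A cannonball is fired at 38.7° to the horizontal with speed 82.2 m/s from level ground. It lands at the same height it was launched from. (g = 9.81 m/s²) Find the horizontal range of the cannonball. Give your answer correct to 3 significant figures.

Components: v_x = 82.2 cos 38.7° = 64.15 m/s, v_y = 82.2 sin 38.7° = 51.39 m/s.
Time of flight (same landing height): t = 2 v_y / g = 2 × 51.39 / 9.81 = 10.48 s.
Range: R = v_x · t = 64.15 × 10.48 = 672 m.

672 m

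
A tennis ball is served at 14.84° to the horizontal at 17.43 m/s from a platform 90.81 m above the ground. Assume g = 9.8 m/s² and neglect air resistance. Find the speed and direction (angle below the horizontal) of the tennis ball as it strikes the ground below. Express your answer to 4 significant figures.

45.65 m/s at 68.34° below the horizontal

v_x = 17.43 cos 14.84° = 16.849 m/s (constant).
|v_y| at impact = √((4.4642)² + 2×9.8×90.81) = 42.424 m/s.
Speed = √(16.849² + 42.424²) = 45.65 m/s; angle = arctan(42.424/16.849) = 68.34° below horizontal.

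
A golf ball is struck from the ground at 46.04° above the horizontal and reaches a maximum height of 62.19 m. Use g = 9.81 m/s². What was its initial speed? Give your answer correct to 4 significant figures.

At maximum height v_y = 0, so (v₀ sin θ)² = 2 g H.
v₀ sin 46.04° = √(2 × 9.81 × 62.19) = 34.931 m/s.
v₀ = 34.931 / sin 46.04° = 34.931 / 0.7198 = 48.53 m/s.

48.53 m/s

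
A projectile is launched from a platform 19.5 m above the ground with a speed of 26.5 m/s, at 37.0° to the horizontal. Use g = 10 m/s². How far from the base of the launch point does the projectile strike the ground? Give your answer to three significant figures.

Components: v_x = 26.5 cos 37.0° = 21.16 m/s, v_y = 26.5 sin 37.0° = 15.95 m/s.
Vertical: 0 = 19.5 + 15.95 t − ½(10) t² ⇒ 5.000 t² − 15.95 t − 19.5 = 0.
t = [15.95 + √(254.4 + 390.0)] / 10.00 = 4.134 s.
Horizontal: R = v_x · t = 21.16 × 4.134 = 87.5 m.

87.5 m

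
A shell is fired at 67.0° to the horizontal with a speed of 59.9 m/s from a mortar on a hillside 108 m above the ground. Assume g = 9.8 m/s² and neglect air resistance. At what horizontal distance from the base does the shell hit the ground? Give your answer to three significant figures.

303 m

Components: v_x = 59.9 cos 67.0° = 23.40 m/s, v_y = 59.9 sin 67.0° = 55.14 m/s.
Vertical: 0 = 108 + 55.14 t − ½(9.8) t² ⇒ 4.900 t² − 55.14 t − 108 = 0.
t = [55.14 + √(3040 + 2117)] / 9.800 = 12.95 s.
Horizontal: R = v_x · t = 23.40 × 12.95 = 303 m.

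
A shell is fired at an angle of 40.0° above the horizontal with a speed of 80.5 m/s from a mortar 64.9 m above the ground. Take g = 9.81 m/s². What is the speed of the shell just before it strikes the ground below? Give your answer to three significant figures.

88.1 m/s

v_x = 80.5 cos 40.0° = 61.67 m/s is unchanged throughout.
For the vertical component, v_y² = v_y0² + 2 g h = (51.74)² + 2×9.81×64.9 = 3950, so |v_y| = 62.85 m/s.
Impact speed = √(v_x² + v_y²) = √(3803 + 3950) = 88.1 m/s.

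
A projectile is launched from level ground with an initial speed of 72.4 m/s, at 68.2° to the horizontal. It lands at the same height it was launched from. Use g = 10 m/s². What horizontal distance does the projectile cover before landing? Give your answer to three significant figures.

Components: v_x = 72.4 cos 68.2° = 26.89 m/s, v_y = 72.4 sin 68.2° = 67.22 m/s.
Time of flight (same landing height): t = 2 v_y / g = 2 × 67.22 / 10 = 13.44 s.
Range: R = v_x · t = 26.89 × 13.44 = 361 m.

361 m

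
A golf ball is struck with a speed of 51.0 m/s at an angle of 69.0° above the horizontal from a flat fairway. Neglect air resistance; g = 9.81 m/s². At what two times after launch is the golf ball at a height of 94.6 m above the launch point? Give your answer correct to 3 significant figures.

v_y0 = 51.0 sin 69.0° = 47.61 m/s.
Set y = v_y0 t − ½ g t² = 94.6: 4.905 t² − 47.61 t + 94.6 = 0.
t = [47.61 ± √(2267 − 1856)] / 9.81 = (47.61 ± 20.27) / 9.81, giving t = 2.79 s or t = 6.92 s.
So the golf ball is at 94.6 m at t = 2.79 s (rising) and t = 6.92 s (falling).

2.79 s and 6.92 s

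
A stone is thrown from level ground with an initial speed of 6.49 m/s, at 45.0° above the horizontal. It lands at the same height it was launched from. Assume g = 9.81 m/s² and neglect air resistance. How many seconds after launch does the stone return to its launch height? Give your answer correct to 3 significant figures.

0.936 s

Vertical component: v_y = 6.49 sin 45.0° = 4.589 m/s.
For a projectile landing at launch height, time of flight is t = 2 v_y / g = 2 × 4.589 / 9.81 = 0.936 s.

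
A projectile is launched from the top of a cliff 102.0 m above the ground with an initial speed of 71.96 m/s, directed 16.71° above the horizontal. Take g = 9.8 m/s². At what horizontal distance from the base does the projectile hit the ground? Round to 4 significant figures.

Components: v_x = 71.96 cos 16.71° = 68.921 m/s, v_y = 71.96 sin 16.71° = 20.690 m/s.
Vertical: 0 = 102.0 + 20.690 t − ½(9.8) t² ⇒ 4.900 t² − 20.690 t − 102.0 = 0.
t = [20.690 + √(428.08 + 1999.2)] / 9.800 = 7.1385 s.
Horizontal: R = v_x · t = 68.921 × 7.1385 = 492.0 m.

492.0 m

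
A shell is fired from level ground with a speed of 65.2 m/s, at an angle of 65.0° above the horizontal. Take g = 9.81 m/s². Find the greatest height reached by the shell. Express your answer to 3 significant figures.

178 m

Vertical component of launch velocity: v_y = 65.2 sin 65.0° = 59.09 m/s.
At the highest point the vertical velocity is zero, so v_y² = 2 g h_max.
h_max = (59.09)² / (2 × 9.81) = 3492 / 19.62 = 178 m.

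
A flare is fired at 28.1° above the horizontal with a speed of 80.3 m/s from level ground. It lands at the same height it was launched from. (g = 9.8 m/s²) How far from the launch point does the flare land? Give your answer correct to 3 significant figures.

547 m

Components: v_x = 80.3 cos 28.1° = 70.83 m/s, v_y = 80.3 sin 28.1° = 37.82 m/s.
Time of flight (same landing height): t = 2 v_y / g = 2 × 37.82 / 9.8 = 7.718 s.
Range: R = v_x · t = 70.83 × 7.718 = 547 m.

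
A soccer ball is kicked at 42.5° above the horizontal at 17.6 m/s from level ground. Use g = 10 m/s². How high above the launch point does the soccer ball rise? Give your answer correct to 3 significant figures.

7.07 m

Vertical component of launch velocity: v_y = 17.6 sin 42.5° = 11.89 m/s.
At the highest point the vertical velocity is zero, so v_y² = 2 g h_max.
h_max = (11.89)² / (2 × 10) = 141.4 / 20.00 = 7.07 m.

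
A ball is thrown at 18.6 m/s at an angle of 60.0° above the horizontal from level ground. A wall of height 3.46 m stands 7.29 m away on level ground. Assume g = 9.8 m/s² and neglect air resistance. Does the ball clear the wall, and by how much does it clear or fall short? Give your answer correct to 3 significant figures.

Yes — it clears the wall by 6.16 m.

v_x = 18.6 cos 60.0° = 9.300 m/s; v_y0 = 18.6 sin 60.0° = 16.11 m/s.
Time to reach the wall: t = 7.29 / 9.300 = 0.7839 s.
Height at that point: y = 16.11×0.7839 − 4.900×0.7839² = 9.618 m.
That is 9.618 − 3.46 = 6.16 m above the top of the wall, so the ball clears it.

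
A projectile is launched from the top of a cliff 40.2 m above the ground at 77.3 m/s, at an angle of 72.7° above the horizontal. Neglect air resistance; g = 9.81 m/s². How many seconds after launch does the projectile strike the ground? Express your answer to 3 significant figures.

15.6 s

Vertical component: v_y = 77.3 sin 72.7° = 73.80 m/s.
Taking up as positive with launch at y = 40.2 m, landing at y = 0: 0 = 40.2 + 73.80 t − ½(9.81) t².
Solving 4.905 t² − 73.80 t − 40.2 = 0 gives t = [73.80 + √(73.80² + 4·4.905·40.2)] / 9.810 = 15.6 s.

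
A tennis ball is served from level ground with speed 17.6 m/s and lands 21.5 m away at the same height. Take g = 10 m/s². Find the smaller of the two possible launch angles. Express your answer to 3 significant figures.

22.0°

Level-ground range: R = v₀² sin(2θ)/g ⇒ sin 2θ = R g / v₀² = 21.5×10/17.6² = 0.6941.
2θ = arcsin(0.6941) = 43.96° or 180° − 43.96° = 136.04°.
So θ = 22.0° or θ = 68.0°.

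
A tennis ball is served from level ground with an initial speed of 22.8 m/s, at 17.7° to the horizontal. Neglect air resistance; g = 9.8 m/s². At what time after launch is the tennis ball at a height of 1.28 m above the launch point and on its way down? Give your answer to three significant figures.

v_y0 = 22.8 sin 17.7° = 6.932 m/s.
Set y = v_y0 t − ½ g t² = 1.28: 4.900 t² − 6.932 t + 1.28 = 0.
t = [6.932 ± √(48.05 − 25.09)] / 9.8 = (6.932 ± 4.792) / 9.8, giving t = 0.218 s or t = 1.20 s.
On the way down corresponds to the larger root: t = 1.20 s.

1.20 s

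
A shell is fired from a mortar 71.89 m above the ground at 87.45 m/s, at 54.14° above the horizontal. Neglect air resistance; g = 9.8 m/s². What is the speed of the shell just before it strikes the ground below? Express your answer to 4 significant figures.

v_x = 87.45 cos 54.14° = 51.229 m/s is unchanged throughout.
For the vertical component, v_y² = v_y0² + 2 g h = (70.874)² + 2×9.8×71.89 = 6432.2, so |v_y| = 80.201 m/s.
Impact speed = √(v_x² + v_y²) = √(2624.4 + 6432.2) = 95.17 m/s.

95.17 m/s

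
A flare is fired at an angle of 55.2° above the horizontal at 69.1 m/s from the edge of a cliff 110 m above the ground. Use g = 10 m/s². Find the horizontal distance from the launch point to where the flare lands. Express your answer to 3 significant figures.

514 m

Components: v_x = 69.1 cos 55.2° = 39.44 m/s, v_y = 69.1 sin 55.2° = 56.74 m/s.
Vertical: 0 = 110 + 56.74 t − ½(10) t² ⇒ 5.000 t² − 56.74 t − 110 = 0.
t = [56.74 + √(3219 + 2200)] / 10.00 = 13.04 s.
Horizontal: R = v_x · t = 39.44 × 13.04 = 514 m.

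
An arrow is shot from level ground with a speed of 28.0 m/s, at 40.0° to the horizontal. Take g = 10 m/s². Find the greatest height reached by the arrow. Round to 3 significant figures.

Vertical component of launch velocity: v_y = 28.0 sin 40.0° = 18.00 m/s.
At the highest point the vertical velocity is zero, so v_y² = 2 g h_max.
h_max = (18.00)² / (2 × 10) = 324.0 / 20.00 = 16.2 m.

16.2 m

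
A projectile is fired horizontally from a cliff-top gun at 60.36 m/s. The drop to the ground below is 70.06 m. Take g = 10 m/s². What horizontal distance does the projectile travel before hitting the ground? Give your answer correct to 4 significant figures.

Initial vertical velocity is zero, so the fall time comes from h = ½ g t²: t = √(2 × 70.06 / 10) = 3.7433 s.
Horizontal motion is uniform at 60.36 m/s, so x = 60.36 × 3.7433 = 225.9 m.

225.9 m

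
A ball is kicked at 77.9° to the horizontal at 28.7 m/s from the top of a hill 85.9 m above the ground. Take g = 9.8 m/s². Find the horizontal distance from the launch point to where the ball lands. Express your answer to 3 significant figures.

47.7 m

Components: v_x = 28.7 cos 77.9° = 6.016 m/s, v_y = 28.7 sin 77.9° = 28.06 m/s.
Vertical: 0 = 85.9 + 28.06 t − ½(9.8) t² ⇒ 4.900 t² − 28.06 t − 85.9 = 0.
t = [28.06 + √(787.4 + 1684)] / 9.800 = 7.936 s.
Horizontal: R = v_x · t = 6.016 × 7.936 = 47.7 m.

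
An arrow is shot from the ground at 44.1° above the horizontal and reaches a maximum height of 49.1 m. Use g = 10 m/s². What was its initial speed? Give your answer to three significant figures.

45.0 m/s

At maximum height v_y = 0, so (v₀ sin θ)² = 2 g H.
v₀ sin 44.1° = √(2 × 10 × 49.1) = 31.34 m/s.
v₀ = 31.34 / sin 44.1° = 31.34 / 0.6959 = 45.0 m/s.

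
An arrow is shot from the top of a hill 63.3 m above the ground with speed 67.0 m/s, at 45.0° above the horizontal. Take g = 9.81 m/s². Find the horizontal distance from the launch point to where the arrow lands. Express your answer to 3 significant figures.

514 m

Components: v_x = 67.0 cos 45.0° = 47.38 m/s, v_y = 67.0 sin 45.0° = 47.38 m/s.
Vertical: 0 = 63.3 + 47.38 t − ½(9.81) t² ⇒ 4.905 t² − 47.38 t − 63.3 = 0.
t = [47.38 + √(2245 + 1242)] / 9.810 = 10.85 s.
Horizontal: R = v_x · t = 47.38 × 10.85 = 514 m.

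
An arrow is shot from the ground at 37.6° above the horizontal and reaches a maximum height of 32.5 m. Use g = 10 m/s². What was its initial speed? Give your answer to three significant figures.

At maximum height v_y = 0, so (v₀ sin θ)² = 2 g H.
v₀ sin 37.6° = √(2 × 10 × 32.5) = 25.50 m/s.
v₀ = 25.50 / sin 37.6° = 25.50 / 0.6101 = 41.8 m/s.

41.8 m/s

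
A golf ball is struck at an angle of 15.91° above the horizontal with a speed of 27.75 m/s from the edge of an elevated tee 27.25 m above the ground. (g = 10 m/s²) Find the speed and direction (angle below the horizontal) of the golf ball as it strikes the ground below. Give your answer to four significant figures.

v_x = 27.75 cos 15.91° = 26.687 m/s (constant).
|v_y| at impact = √((7.6070)² + 2×10×27.25) = 24.553 m/s.
Speed = √(26.687² + 24.553²) = 36.26 m/s; angle = arctan(24.553/26.687) = 42.62° below horizontal.

36.26 m/s at 42.62° below the horizontal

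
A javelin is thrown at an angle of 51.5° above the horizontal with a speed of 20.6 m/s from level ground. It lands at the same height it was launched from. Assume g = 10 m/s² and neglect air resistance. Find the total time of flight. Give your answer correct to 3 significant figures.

Vertical component: v_y = 20.6 sin 51.5° = 16.12 m/s.
For a projectile landing at launch height, time of flight is t = 2 v_y / g = 2 × 16.12 / 10 = 3.22 s.

3.22 s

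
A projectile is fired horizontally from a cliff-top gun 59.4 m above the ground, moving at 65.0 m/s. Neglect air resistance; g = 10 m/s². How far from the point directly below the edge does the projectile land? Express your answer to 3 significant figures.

224 m

Initial vertical velocity is zero, so the fall time comes from h = ½ g t²: t = √(2 × 59.4 / 10) = 3.447 s.
Horizontal motion is uniform at 65.0 m/s, so x = 65.0 × 3.447 = 224 m.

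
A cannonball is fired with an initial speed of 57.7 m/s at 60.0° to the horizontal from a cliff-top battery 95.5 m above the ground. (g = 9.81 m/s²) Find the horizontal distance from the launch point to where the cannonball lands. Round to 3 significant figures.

Components: v_x = 57.7 cos 60.0° = 28.85 m/s, v_y = 57.7 sin 60.0° = 49.97 m/s.
Vertical: 0 = 95.5 + 49.97 t − ½(9.81) t² ⇒ 4.905 t² − 49.97 t − 95.5 = 0.
t = [49.97 + √(2497 + 1874)] / 9.810 = 11.83 s.
Horizontal: R = v_x · t = 28.85 × 11.83 = 341 m.

341 m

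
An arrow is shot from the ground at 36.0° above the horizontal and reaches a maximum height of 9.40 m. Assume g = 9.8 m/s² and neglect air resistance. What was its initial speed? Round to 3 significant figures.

At maximum height v_y = 0, so (v₀ sin θ)² = 2 g H.
v₀ sin 36.0° = √(2 × 9.8 × 9.40) = 13.57 m/s.
v₀ = 13.57 / sin 36.0° = 13.57 / 0.5878 = 23.1 m/s.

23.1 m/s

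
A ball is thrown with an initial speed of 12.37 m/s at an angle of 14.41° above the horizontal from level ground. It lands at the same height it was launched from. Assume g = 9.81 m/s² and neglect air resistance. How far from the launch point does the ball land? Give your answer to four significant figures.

7.519 m

Components: v_x = 12.37 cos 14.41° = 11.981 m/s, v_y = 12.37 sin 14.41° = 3.0784 m/s.
Time of flight (same landing height): t = 2 v_y / g = 2 × 3.0784 / 9.81 = 0.62760 s.
Range: R = v_x · t = 11.981 × 0.62760 = 7.519 m.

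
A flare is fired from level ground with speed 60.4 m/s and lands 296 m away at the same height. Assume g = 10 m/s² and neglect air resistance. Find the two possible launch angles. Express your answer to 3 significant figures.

Level-ground range: R = v₀² sin(2θ)/g ⇒ sin 2θ = R g / v₀² = 296×10/60.4² = 0.8114.
2θ = arcsin(0.8114) = 54.23° or 180° − 54.23° = 125.77°.
So θ = 27.1° or θ = 62.9°.

27.1° and 62.9°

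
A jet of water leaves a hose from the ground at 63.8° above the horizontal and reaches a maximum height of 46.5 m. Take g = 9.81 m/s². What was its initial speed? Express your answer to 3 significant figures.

At maximum height v_y = 0, so (v₀ sin θ)² = 2 g H.
v₀ sin 63.8° = √(2 × 9.81 × 46.5) = 30.20 m/s.
v₀ = 30.20 / sin 63.8° = 30.20 / 0.8973 = 33.7 m/s.

33.7 m/s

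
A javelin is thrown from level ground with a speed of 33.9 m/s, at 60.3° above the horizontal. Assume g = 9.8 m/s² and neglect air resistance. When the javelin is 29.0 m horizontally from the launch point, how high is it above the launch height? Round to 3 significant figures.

36.2 m

v_x = 33.9 cos 60.3° = 16.80 m/s, v_y0 = 33.9 sin 60.3° = 29.45 m/s.
Time to reach x = 29.0 m: t = x / v_x = 29.0 / 16.80 = 1.726 s.
y = v_y0 t − ½ g t² = 29.45×1.726 − 4.900×1.726² = 36.2 m.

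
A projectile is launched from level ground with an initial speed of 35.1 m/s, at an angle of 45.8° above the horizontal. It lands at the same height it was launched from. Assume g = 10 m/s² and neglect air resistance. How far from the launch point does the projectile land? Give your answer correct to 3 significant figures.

For level ground, R = v₀² sin(2θ) / g.
sin(2 × 45.8°) = sin 91.60° = 0.9996.
R = (35.1)² × 0.9996 / 10 = 123 m.

123 m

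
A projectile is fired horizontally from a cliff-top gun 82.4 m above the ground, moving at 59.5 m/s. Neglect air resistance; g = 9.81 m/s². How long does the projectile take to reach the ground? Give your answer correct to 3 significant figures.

The horizontal speed doesn't affect the fall. With v_y0 = 0, h = ½ g t².
t = √(2 × 82.4 / 9.81) = √16.80 = 4.10 s.

4.10 s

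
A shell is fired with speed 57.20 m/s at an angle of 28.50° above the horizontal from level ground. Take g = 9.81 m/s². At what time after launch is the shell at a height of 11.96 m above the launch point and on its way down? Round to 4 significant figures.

5.085 s

v_y0 = 57.20 sin 28.50° = 27.293 m/s.
Set y = v_y0 t − ½ g t² = 11.96: 4.905 t² − 27.293 t + 11.96 = 0.
t = [27.293 ± √(744.91 − 234.66)] / 9.81 = (27.293 ± 22.589) / 9.81, giving t = 0.4795 s or t = 5.085 s.
On the way down corresponds to the larger root: t = 5.085 s.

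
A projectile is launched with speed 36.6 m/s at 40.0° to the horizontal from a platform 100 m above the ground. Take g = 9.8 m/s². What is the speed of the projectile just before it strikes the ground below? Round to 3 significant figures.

v_x = 36.6 cos 40.0° = 28.04 m/s is unchanged throughout.
For the vertical component, v_y² = v_y0² + 2 g h = (23.53)² + 2×9.8×100 = 2514, so |v_y| = 50.14 m/s.
Impact speed = √(v_x² + v_y²) = √(786.2 + 2514) = 57.4 m/s.

57.4 m/s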